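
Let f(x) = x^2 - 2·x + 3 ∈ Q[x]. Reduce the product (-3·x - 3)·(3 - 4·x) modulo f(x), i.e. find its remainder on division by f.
First multiply in Q[x] without reducing: a · b = 12·x^2 + 3·x - 9. Now divide by f(x) = x^2 - 2·x + 3, eliminating the leading term at each step:
  leading term 12·x^2: subtract (12)·f(x) = 12·x^2 - 24·x + 36, leaving 27·x - 45
The degree is now < 2, so this is the remainder. Hence a · b ≡ 27·x - 45 in Q[x]/(f).

Final answer: a · b ≡ 27·x - 45 (mod f(x))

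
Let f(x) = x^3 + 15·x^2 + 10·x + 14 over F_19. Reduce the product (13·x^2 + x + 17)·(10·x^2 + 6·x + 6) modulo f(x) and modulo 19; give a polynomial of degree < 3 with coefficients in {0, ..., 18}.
Multiply as integer polynomials: a · b = 130·x^4 + 88·x^3 + 254·x^2 + 108·x + 102. Reducing coefficients mod 19: a · b ≡ 16·x^4 + 12·x^3 + 7·x^2 + 13·x + 7. Now divide by f(x) = x^3 + 15·x^2 + 10·x + 14 in F_19[x], eliminating the leading term at each step:
  leading term 16·x^4: subtract (16·x)·f(x) = 16·x^4 + 12·x^3 + 8·x^2 + 15·x, leaving 18·x^2 + 17·x + 7 (coefficients mod 19)
The degree is now < 3, so this is the remainder. Hence a · b ≡ 18·x^2 + 17·x + 7 in F_19[x]/(f).

Final answer: a · b ≡ 18·x^2 + 17·x + 7 (mod f(x))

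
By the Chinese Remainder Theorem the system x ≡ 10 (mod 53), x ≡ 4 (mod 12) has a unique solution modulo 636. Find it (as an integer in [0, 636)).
The moduli 53, 12 are pairwise coprime, so by the CRT there is a unique solution mod 53·12 = 636.
Solve by successive substitution. Start with x ≡ 10 (mod 53).
  Combine with x ≡ 4 (mod 12): write x = 10 + 53·t and require 10 + 53·t ≡ 4 (mod 12), i.e. 53·t ≡ 4 − 10 ≡ 6 (mod 12). Since 53^(−1) ≡ 5 (mod 12) (53 ≡ 5 (mod 12)), t ≡ 5·6 ≡ 6 (mod 12). So x ≡ 10 + 53·6 = 328 (mod 636).
Unique solution in [0, 636): x = 328.

Final answer: x ≡ 328 (mod 636); the representative in [0, 636) is 328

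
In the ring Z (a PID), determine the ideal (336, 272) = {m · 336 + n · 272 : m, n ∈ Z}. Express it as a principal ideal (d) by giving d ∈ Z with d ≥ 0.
(336, 272) = (16); d = 16

In the PID Z, (a, b) is generated by gcd(a, b). Compute gcd(336, 272) with the extended Euclidean algorithm, tracking rows (r, s, t) with s·336 + t·272 = r:
  row A: (336, 1, 0)   [1·336 + 0·272 = 336]
  row B: (272, 0, 1)   [0·336 + 1·272 = 272]
  336 = 1·272 + 64   → row C = row A − 1·row B = (64, 1, −1)   [check: 1·336 − 1·272 = 64]
  272 = 4·64 + 16   → row D = row B − 4·row C = (16, −4, 5)   [check: −4·336 + 5·272 = 16]
  64 = 4·16 + 0   → remainder 0, stop. gcd = 16 (last nonzero row D).
So gcd(336, 272) = 16, with Bézout identity −4·336 + 5·272 = 16. Containment (⊇): the Bézout identity exhibits 16 as an element of (336, 272), giving (16) ⊆ (336, 272). Containment (⊆): since 16 | 336 and 16 | 272 (336 = 16·21, 272 = 16·17), every Z-linear combination of 336 and 272 is divisible by 16, so (336, 272) ⊆ (16). Therefore (336, 272) = (16), d = 16.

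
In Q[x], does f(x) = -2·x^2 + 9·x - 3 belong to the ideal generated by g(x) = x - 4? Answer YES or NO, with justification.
In Q[x] the ideal (g) consists of all multiples of g, so f ∈ (g) iff g | f, i.e. iff the remainder of f on division by g is 0. Divide f by g (g is monic, so eliminate the leading term of the running remainder at each step):
  leading term -2·x^2: subtract (-2·x)·g(x) = -2·x^2 + 8·x, leaving x - 3
  leading term x: subtract (1)·g(x) = x - 4, leaving 1
The remainder r(x) = 1 ≠ 0 (and deg r < deg g), so g ∤ f, i.e. f ∉ (g).

Final answer: NO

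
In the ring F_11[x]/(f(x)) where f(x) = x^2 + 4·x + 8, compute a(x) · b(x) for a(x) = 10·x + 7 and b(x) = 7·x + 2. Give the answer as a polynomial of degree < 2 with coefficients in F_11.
a · b ≡ 9·x + 4 (mod f(x))

Multiply as integer polynomials: a · b = 70·x^2 + 69·x + 14. Reducing coefficients mod 11: a · b ≡ 4·x^2 + 3·x + 3. Now divide by f(x) = x^2 + 4·x + 8 in F_11[x], eliminating the leading term at each step:
  leading term 4·x^2: subtract (4)·f(x) = 4·x^2 + 5·x + 10, leaving 9·x + 4 (coefficients mod 11)
The degree is now < 2, so this is the remainder. Hence a · b ≡ 9·x + 4 in F_11[x]/(f).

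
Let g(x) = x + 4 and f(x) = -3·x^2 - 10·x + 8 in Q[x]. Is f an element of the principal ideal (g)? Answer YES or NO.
YES

In Q[x] the ideal (g) consists of all multiples of g, so f ∈ (g) iff g | f, i.e. iff the remainder of f on division by g is 0. Divide f by g (g is monic, so eliminate the leading term of the running remainder at each step):
  leading term -3·x^2: subtract (-3·x)·g(x) = -3·x^2 - 12·x, leaving 2·x + 8
  leading term 2·x: subtract (2)·g(x) = 2·x + 8, leaving 0
The remainder is 0, so f(x) = g(x) · h(x) with h(x) = 2 - 3·x. Hence g | f, i.e. f ∈ (g).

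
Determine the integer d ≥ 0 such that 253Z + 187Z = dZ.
(253, 187) = (11); d = 11

In the PID Z, (a, b) is generated by gcd(a, b). Compute gcd(253, 187) with the extended Euclidean algorithm, tracking rows (r, s, t) with s·253 + t·187 = r:
  row A: (253, 1, 0)   [1·253 + 0·187 = 253]
  row B: (187, 0, 1)   [0·253 + 1·187 = 187]
  253 = 1·187 + 66   → row C = row A − 1·row B = (66, 1, −1)   [check: 1·253 − 1·187 = 66]
  187 = 2·66 + 55   → row D = row B − 2·row C = (55, −2, 3)   [check: −2·253 + 3·187 = 55]
  66 = 1·55 + 11   → row E = row C − 1·row D = (11, 3, −4)   [check: 3·253 − 4·187 = 11]
  55 = 5·11 + 0   → remainder 0, stop. gcd = 11 (last nonzero row E).
So gcd(253, 187) = 11, with Bézout identity 3·253 − 4·187 = 11. Containment (⊇): the Bézout identity exhibits 11 as an element of (253, 187), giving (11) ⊆ (253, 187). Containment (⊆): since 11 | 253 and 11 | 187 (253 = 11·23, 187 = 11·17), every Z-linear combination of 253 and 187 is divisible by 11, so (253, 187) ⊆ (11). Therefore (253, 187) = (11), d = 11.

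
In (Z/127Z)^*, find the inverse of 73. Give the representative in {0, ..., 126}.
Apply the extended Euclidean algorithm to (127, 73), tracking rows (r, s, t) with s·127 + t·73 = r. Each division r_prev = q·r_cur + r_new produces the new row as (previous row) − q·(current row):
  row A: (127, 1, 0)   [1·127 + 0·73 = 127]
  row B: (73, 0, 1)   [0·127 + 1·73 = 73]
  127 = 1·73 + 54   → row C = row A − 1·row B = (54, 1, −1)   [check: 1·127 − 1·73 = 54]
  73 = 1·54 + 19   → row D = row B − 1·row C = (19, −1, 2)   [check: −1·127 + 2·73 = 19]
  54 = 2·19 + 16   → row E = row C − 2·row D = (16, 3, −5)   [check: 3·127 − 5·73 = 16]
  19 = 1·16 + 3   → row F = row D − 1·row E = (3, −4, 7)   [check: −4·127 + 7·73 = 3]
  16 = 5·3 + 1   → row G = row E − 5·row F = (1, 23, −40)   [check: 23·127 − 40·73 = 1]
  3 = 3·1 + 0   → remainder 0, stop. gcd = 1 (last nonzero row G).
The gcd is 1, so 73 is invertible mod 127. The last nonzero row gives 23·127 − 40·73 = 1, so t = −40. So 73^(−1) ≡ −40 ≡ 87 (mod 127). Verify: 73 · 87 = 6351 ≡ 1 (mod 127). ✓

Final answer: 73^(−1) ≡ 87 (mod 127)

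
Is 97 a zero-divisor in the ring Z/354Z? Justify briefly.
gcd(97, 354) = 1, so 97 is a unit in Z/354Z (it has a multiplicative inverse). A unit cannot be a zero-divisor: if 97·b ≡ 0 then multiplying both sides by 97^(−1) gives b ≡ 0. So 97 is not a zero-divisor.

Final answer: NO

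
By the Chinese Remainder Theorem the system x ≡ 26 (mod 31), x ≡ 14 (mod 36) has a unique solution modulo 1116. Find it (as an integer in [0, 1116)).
x ≡ 770 (mod 1116); the representative in [0, 1116) is 770

The moduli 31, 36 are pairwise coprime, so by the CRT there is a unique solution mod 31·36 = 1116.
Solve by successive substitution. Start with x ≡ 26 (mod 31).
  Combine with x ≡ 14 (mod 36): write x = 26 + 31·t and require 26 + 31·t ≡ 14 (mod 36), i.e. 31·t ≡ 14 − 26 ≡ 24 (mod 36). Since 31^(−1) ≡ 7 (mod 36), t ≡ 7·24 ≡ 24 (mod 36). So x ≡ 26 + 31·24 = 770 (mod 1116).
Unique solution in [0, 1116): x = 770.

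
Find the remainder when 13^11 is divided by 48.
37

Use repeated squaring. Binary(11) = 1011. Walk through the bits of the exponent 11 left-to-right: at each bit after the leading one, square the running value, then multiply by 13 if the bit is 1 (always reducing mod 48):
  bit 1 = 1 (leading): start with 13.
  bit 2 = 0: square 13^2 = 169 ≡ 25 (mod 48).
  bit 3 = 1: square 25^2 = 625 ≡ 1; bit is 1, so multiply 1·13 = 13 (mod 48).
  bit 4 = 1: square 13^2 = 169 ≡ 25; bit is 1, so multiply 25·13 = 325 ≡ 37 (mod 48).
Final value: 13^11 ≡ 37 (mod 48).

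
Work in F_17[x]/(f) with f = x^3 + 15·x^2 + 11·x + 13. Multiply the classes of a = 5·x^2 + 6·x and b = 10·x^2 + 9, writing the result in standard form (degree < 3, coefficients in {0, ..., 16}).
a · b ≡ 2·x^2 + 7·x + 11 (mod f(x))

Multiply as integer polynomials: a · b = 50·x^4 + 60·x^3 + 45·x^2 + 54·x. Reducing coefficients mod 17: a · b ≡ 16·x^4 + 9·x^3 + 11·x^2 + 3·x. Now divide by f(x) = x^3 + 15·x^2 + 11·x + 13 in F_17[x], eliminating the leading term at each step:
  leading term 16·x^4: subtract (16·x)·f(x) = 16·x^4 + 2·x^3 + 6·x^2 + 4·x, leaving 7·x^3 + 5·x^2 + 16·x (coefficients mod 17)
  leading term 7·x^3: subtract (7)·f(x) = 7·x^3 + 3·x^2 + 9·x + 6, leaving 2·x^2 + 7·x + 11 (coefficients mod 17)
The degree is now < 3, so this is the remainder. Hence a · b ≡ 2·x^2 + 7·x + 11 in F_17[x]/(f).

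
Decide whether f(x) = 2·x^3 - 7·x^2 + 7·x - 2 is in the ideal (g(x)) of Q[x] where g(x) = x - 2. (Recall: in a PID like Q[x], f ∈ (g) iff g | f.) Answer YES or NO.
YES

In Q[x] the ideal (g) consists of all multiples of g, so f ∈ (g) iff g | f, i.e. iff the remainder of f on division by g is 0. Divide f by g (g is monic, so eliminate the leading term of the running remainder at each step):
  leading term 2·x^3: subtract (2·x^2)·g(x) = 2·x^3 - 4·x^2, leaving -3·x^2 + 7·x - 2
  leading term -3·x^2: subtract (-3·x)·g(x) = -3·x^2 + 6·x, leaving x - 2
  leading term x: subtract (1)·g(x) = x - 2, leaving 0
The remainder is 0, so f(x) = g(x) · h(x) with h(x) = 2·x^2 - 3·x + 1. Hence g | f, i.e. f ∈ (g).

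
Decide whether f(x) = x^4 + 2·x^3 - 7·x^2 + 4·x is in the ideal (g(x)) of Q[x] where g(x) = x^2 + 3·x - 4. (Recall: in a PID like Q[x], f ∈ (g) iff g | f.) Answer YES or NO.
YES

In Q[x] the ideal (g) consists of all multiples of g, so f ∈ (g) iff g | f, i.e. iff the remainder of f on division by g is 0. Divide f by g (g is monic, so eliminate the leading term of the running remainder at each step):
  leading term x^4: subtract (x^2)·g(x) = x^4 + 3·x^3 - 4·x^2, leaving -x^3 - 3·x^2 + 4·x
  leading term -x^3: subtract (-x)·g(x) = -x^3 - 3·x^2 + 4·x, leaving 0
The remainder is 0, so f(x) = g(x) · h(x) with h(x) = x^2 - x. Hence g | f, i.e. f ∈ (g).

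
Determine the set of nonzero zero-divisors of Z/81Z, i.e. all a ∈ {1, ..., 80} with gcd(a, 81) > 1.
nonzero zero-divisors of Z/81Z = {3, 6, 9, 12, 15, 18, 21, 24, 27, 30, 33, 36, 39, 42, 45, 48, 51, 54, 57, 60, 63, 66, 69, 72, 75, 78}

An element a ∈ Z/81Z (with a ≠ 0) is a zero-divisor iff gcd(a, 81) > 1 (because a is a unit precisely when gcd(a, n) = 1, and in Z/nZ every nonzero, non-unit element is a zero-divisor). Scan a = 1, ..., 80 and keep those with gcd(a, 81) > 1:
  gcd(3, 81) = 3, gcd(6, 81) = 3, gcd(9, 81) = 9, gcd(12, 81) = 3, gcd(15, 81) = 3, gcd(18, 81) = 9, gcd(21, 81) = 3, gcd(24, 81) = 3, gcd(27, 81) = 27, gcd(30, 81) = 3, gcd(33, 81) = 3, gcd(36, 81) = 9, gcd(39, 81) = 3, gcd(42, 81) = 3, gcd(45, 81) = 9, gcd(48, 81) = 3, gcd(51, 81) = 3, gcd(54, 81) = 27, gcd(57, 81) = 3, gcd(60, 81) = 3, gcd(63, 81) = 9, gcd(66, 81) = 3, gcd(69, 81) = 3, gcd(72, 81) = 9, gcd(75, 81) = 3, gcd(78, 81) = 3.
All other a ∈ {1, ..., 80} have gcd(a, 81) = 1 and are units. So the nonzero zero-divisors are exactly the 26 values of a appearing in this scan.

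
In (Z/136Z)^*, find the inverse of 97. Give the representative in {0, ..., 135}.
Apply the extended Euclidean algorithm to (136, 97), tracking rows (r, s, t) with s·136 + t·97 = r. Each division r_prev = q·r_cur + r_new produces the new row as (previous row) − q·(current row):
  row A: (136, 1, 0)   [1·136 + 0·97 = 136]
  row B: (97, 0, 1)   [0·136 + 1·97 = 97]
  136 = 1·97 + 39   → row C = row A − 1·row B = (39, 1, −1)   [check: 1·136 − 1·97 = 39]
  97 = 2·39 + 19   → row D = row B − 2·row C = (19, −2, 3)   [check: −2·136 + 3·97 = 19]
  39 = 2·19 + 1   → row E = row C − 2·row D = (1, 5, −7)   [check: 5·136 − 7·97 = 1]
  19 = 19·1 + 0   → remainder 0, stop. gcd = 1 (last nonzero row E).
The gcd is 1, so 97 is invertible mod 136. The last nonzero row gives 5·136 − 7·97 = 1, so t = −7. So 97^(−1) ≡ −7 ≡ 129 (mod 136). Verify: 97 · 129 = 12513 ≡ 1 (mod 136). ✓

Final answer: 97^(−1) ≡ 129 (mod 136)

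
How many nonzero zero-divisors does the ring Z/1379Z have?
In Z/1379Z each nonzero element is either a unit (gcd with 1379 is 1) or a zero-divisor (gcd > 1). The number of units is φ(1379): factorise 1379 = 7 · 197, so φ(1379) = (7 − 1) · (197 − 1) = 6 · 196 = 1176. The nonzero elements number 1379 − 1 = 1378. Hence the nonzero zero-divisors number 1378 − 1176 = 202.

Final answer: Z/1379Z has 202 nonzero zero-divisors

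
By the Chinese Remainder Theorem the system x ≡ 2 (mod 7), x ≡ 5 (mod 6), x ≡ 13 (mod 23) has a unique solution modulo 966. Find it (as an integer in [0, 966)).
x ≡ 611 (mod 966); the representative in [0, 966) is 611

The moduli 7, 6, 23 are pairwise coprime, so by the CRT there is a unique solution mod 7·6·23 = 966.
Solve by successive substitution. Start with x ≡ 2 (mod 7).
  Combine with x ≡ 5 (mod 6): write x = 2 + 7·t and require 2 + 7·t ≡ 5 (mod 6), i.e. 7·t ≡ 5 − 2 ≡ 3 (mod 6). Since 7^(−1) ≡ 1 (mod 6) (7 ≡ 1 (mod 6)), t ≡ 1·3 ≡ 3 (mod 6). So x ≡ 2 + 7·3 = 23 (mod 42).
  Combine with x ≡ 13 (mod 23): write x = 23 + 42·t and require 23 + 42·t ≡ 13 (mod 23), i.e. 42·t ≡ 13 − 23 ≡ 13 (mod 23). Since 42^(−1) ≡ 17 (mod 23) (42 ≡ 19 (mod 23)), t ≡ 17·13 ≡ 14 (mod 23). So x ≡ 23 + 42·14 = 611 (mod 966).
Unique solution in [0, 966): x = 611.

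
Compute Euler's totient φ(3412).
φ is multiplicative, with φ(p^e) = p^e − p^(e−1). Factorise 3412 = 2^2 · 853. Then
  φ(3412) = (2^2 − 2^1) · (853 − 1) = 2 · 852 = 1704.

Final answer: φ(3412) = 1704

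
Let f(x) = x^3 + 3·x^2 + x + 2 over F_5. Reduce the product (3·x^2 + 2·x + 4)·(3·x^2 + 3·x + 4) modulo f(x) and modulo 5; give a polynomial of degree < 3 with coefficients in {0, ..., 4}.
a · b ≡ 2·x^2 + 4·x (mod f(x))

Multiply as integer polynomials: a · b = 9·x^4 + 15·x^3 + 30·x^2 + 20·x + 16. Reducing coefficients mod 5: a · b ≡ 4·x^4 + 1. Now divide by f(x) = x^3 + 3·x^2 + x + 2 in F_5[x], eliminating the leading term at each step:
  leading term 4·x^4: subtract (4·x)·f(x) = 4·x^4 + 2·x^3 + 4·x^2 + 3·x, leaving 3·x^3 + x^2 + 2·x + 1 (coefficients mod 5)
  leading term 3·x^3: subtract (3)·f(x) = 3·x^3 + 4·x^2 + 3·x + 1, leaving 2·x^2 + 4·x (coefficients mod 5)
The degree is now < 3, so this is the remainder. Hence a · b ≡ 2·x^2 + 4·x in F_5[x]/(f).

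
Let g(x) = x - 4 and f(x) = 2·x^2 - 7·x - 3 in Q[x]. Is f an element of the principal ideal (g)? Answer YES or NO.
In Q[x] the ideal (g) consists of all multiples of g, so f ∈ (g) iff g | f, i.e. iff the remainder of f on division by g is 0. Divide f by g (g is monic, so eliminate the leading term of the running remainder at each step):
  leading term 2·x^2: subtract (2·x)·g(x) = 2·x^2 - 8·x, leaving x - 3
  leading term x: subtract (1)·g(x) = x - 4, leaving 1
The remainder r(x) = 1 ≠ 0 (and deg r < deg g), so g ∤ f, i.e. f ∉ (g).

Final answer: NO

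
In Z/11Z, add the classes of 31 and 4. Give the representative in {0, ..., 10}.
Reduce the summands first: 31 ≡ 9 (mod 11), so 31 + 4 ≡ 9 + 4 (mod 11). 9 + 4 = 13; 13 = 1·11 + 2, so (31 + 4) mod 11 = 2.

Final answer: 2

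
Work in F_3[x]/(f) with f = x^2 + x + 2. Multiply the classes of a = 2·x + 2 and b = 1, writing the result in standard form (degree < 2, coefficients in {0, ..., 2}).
Multiply as integer polynomials: a · b = 2·x + 2. Reducing coefficients mod 3: a · b ≡ 2·x + 2. This already has degree < 2, so no reduction by f is needed. Hence a · b ≡ 2·x + 2 in F_3[x]/(f).

Final answer: a · b ≡ 2·x + 2 (mod f(x))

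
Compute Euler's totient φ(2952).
φ(2952) = 960

φ is multiplicative, with φ(p^e) = p^e − p^(e−1). Factorise 2952 = 2^3 · 3^2 · 41. Then
  φ(2952) = (2^3 − 2^2) · (3^2 − 3^1) · (41 − 1) = 4 · 6 · 40 = 960.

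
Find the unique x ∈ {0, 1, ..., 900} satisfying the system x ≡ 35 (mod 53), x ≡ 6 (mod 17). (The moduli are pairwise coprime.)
x ≡ 618 (mod 901); the representative in [0, 901) is 618

The moduli 53, 17 are pairwise coprime, so by the CRT there is a unique solution mod 53·17 = 901.
Solve by successive substitution. Start with x ≡ 35 (mod 53).
  Combine with x ≡ 6 (mod 17): write x = 35 + 53·t and require 35 + 53·t ≡ 6 (mod 17), i.e. 53·t ≡ 6 − 35 ≡ 5 (mod 17). Since 53^(−1) ≡ 9 (mod 17) (53 ≡ 2 (mod 17)), t ≡ 9·5 ≡ 11 (mod 17). So x ≡ 35 + 53·11 = 618 (mod 901).
Unique solution in [0, 901): x = 618.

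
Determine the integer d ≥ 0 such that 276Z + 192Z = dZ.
In the PID Z, (a, b) is generated by gcd(a, b). Compute gcd(276, 192) with the extended Euclidean algorithm, tracking rows (r, s, t) with s·276 + t·192 = r:
  row A: (276, 1, 0)   [1·276 + 0·192 = 276]
  row B: (192, 0, 1)   [0·276 + 1·192 = 192]
  276 = 1·192 + 84   → row C = row A − 1·row B = (84, 1, −1)   [check: 1·276 − 1·192 = 84]
  192 = 2·84 + 24   → row D = row B − 2·row C = (24, −2, 3)   [check: −2·276 + 3·192 = 24]
  84 = 3·24 + 12   → row E = row C − 3·row D = (12, 7, −10)   [check: 7·276 − 10·192 = 12]
  24 = 2·12 + 0   → remainder 0, stop. gcd = 12 (last nonzero row E).
So gcd(276, 192) = 12, with Bézout identity 7·276 − 10·192 = 12. Containment (⊇): the Bézout identity exhibits 12 as an element of (276, 192), giving (12) ⊆ (276, 192). Containment (⊆): since 12 | 276 and 12 | 192 (276 = 12·23, 192 = 12·16), every Z-linear combination of 276 and 192 is divisible by 12, so (276, 192) ⊆ (12). Therefore (276, 192) = (12), d = 12.

Final answer: (276, 192) = (12); d = 12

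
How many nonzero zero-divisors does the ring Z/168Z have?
In Z/168Z each nonzero element is either a unit (gcd with 168 is 1) or a zero-divisor (gcd > 1). The number of units is φ(168): factorise 168 = 2^3 · 3 · 7, so φ(168) = (2^3 − 2^2) · (3 − 1) · (7 − 1) = 4 · 2 · 6 = 48. The nonzero elements number 168 − 1 = 167. Hence the nonzero zero-divisors number 167 − 48 = 119.

Final answer: Z/168Z has 119 nonzero zero-divisors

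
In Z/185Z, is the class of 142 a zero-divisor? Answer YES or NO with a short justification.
gcd(142, 185) = 1, so 142 is a unit in Z/185Z (it has a multiplicative inverse). A unit cannot be a zero-divisor: if 142·b ≡ 0 then multiplying both sides by 142^(−1) gives b ≡ 0. So 142 is not a zero-divisor.

Final answer: NO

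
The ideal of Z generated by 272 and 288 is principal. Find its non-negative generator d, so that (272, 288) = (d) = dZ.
In the PID Z, (a, b) is generated by gcd(a, b). Compute gcd(288, 272) with the extended Euclidean algorithm, tracking rows (r, s, t) with s·288 + t·272 = r:
  row A: (288, 1, 0)   [1·288 + 0·272 = 288]
  row B: (272, 0, 1)   [0·288 + 1·272 = 272]
  288 = 1·272 + 16   → row C = row A − 1·row B = (16, 1, −1)   [check: 1·288 − 1·272 = 16]
  272 = 17·16 + 0   → remainder 0, stop. gcd = 16 (last nonzero row C).
So gcd(272, 288) = 16, with Bézout identity 1·288 − 1·272 = 16. Containment (⊇): the Bézout identity exhibits 16 as an element of (272, 288), giving (16) ⊆ (272, 288). Containment (⊆): since 16 | 272 and 16 | 288 (272 = 16·17, 288 = 16·18), every Z-linear combination of 272 and 288 is divisible by 16, so (272, 288) ⊆ (16). Therefore (272, 288) = (16), d = 16.

Final answer: (272, 288) = (16); d = 16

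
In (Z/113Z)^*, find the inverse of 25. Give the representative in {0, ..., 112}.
25^(−1) ≡ 104 (mod 113)

Apply the extended Euclidean algorithm to (113, 25), tracking rows (r, s, t) with s·113 + t·25 = r. Each division r_prev = q·r_cur + r_new produces the new row as (previous row) − q·(current row):
  row A: (113, 1, 0)   [1·113 + 0·25 = 113]
  row B: (25, 0, 1)   [0·113 + 1·25 = 25]
  113 = 4·25 + 13   → row C = row A − 4·row B = (13, 1, −4)   [check: 1·113 − 4·25 = 13]
  25 = 1·13 + 12   → row D = row B − 1·row C = (12, −1, 5)   [check: −1·113 + 5·25 = 12]
  13 = 1·12 + 1   → row E = row C − 1·row D = (1, 2, −9)   [check: 2·113 − 9·25 = 1]
  12 = 12·1 + 0   → remainder 0, stop. gcd = 1 (last nonzero row E).
The gcd is 1, so 25 is invertible mod 113. The last nonzero row gives 2·113 − 9·25 = 1, so t = −9. So 25^(−1) ≡ −9 ≡ 104 (mod 113). Verify: 25 · 104 = 2600 ≡ 1 (mod 113). ✓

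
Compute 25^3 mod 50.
25

Use repeated squaring. Binary(3) = 11. Walk through the bits of the exponent 3 left-to-right: at each bit after the leading one, square the running value, then multiply by 25 if the bit is 1 (always reducing mod 50):
  bit 1 = 1 (leading): start with 25.
  bit 2 = 1: square 25^2 = 625 ≡ 25; bit is 1, so multiply 25·25 = 625 ≡ 25 (mod 50).
Final value: 25^3 ≡ 25 (mod 50).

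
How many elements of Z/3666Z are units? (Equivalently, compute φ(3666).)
Z/3666Z has φ(3666) = 1104 units

An element a ∈ Z/3666Z is a unit iff gcd(a, 3666) = 1, so the number of units is φ(3666). φ is multiplicative, with φ(p^e) = p^e − p^(e−1). Factorise 3666 = 2 · 3 · 13 · 47. Then
  φ(3666) = (2 − 1) · (3 − 1) · (13 − 1) · (47 − 1) = 1 · 2 · 12 · 46 = 1104.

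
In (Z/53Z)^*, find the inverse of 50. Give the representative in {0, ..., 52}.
Apply the extended Euclidean algorithm to (53, 50), tracking rows (r, s, t) with s·53 + t·50 = r. Each division r_prev = q·r_cur + r_new produces the new row as (previous row) − q·(current row):
  row A: (53, 1, 0)   [1·53 + 0·50 = 53]
  row B: (50, 0, 1)   [0·53 + 1·50 = 50]
  53 = 1·50 + 3   → row C = row A − 1·row B = (3, 1, −1)   [check: 1·53 − 1·50 = 3]
  50 = 16·3 + 2   → row D = row B − 16·row C = (2, −16, 17)   [check: −16·53 + 17·50 = 2]
  3 = 1·2 + 1   → row E = row C − 1·row D = (1, 17, −18)   [check: 17·53 − 18·50 = 1]
  2 = 2·1 + 0   → remainder 0, stop. gcd = 1 (last nonzero row E).
The gcd is 1, so 50 is invertible mod 53. The last nonzero row gives 17·53 − 18·50 = 1, so t = −18. So 50^(−1) ≡ −18 ≡ 35 (mod 53). Verify: 50 · 35 = 1750 ≡ 1 (mod 53). ✓

Final answer: 50^(−1) ≡ 35 (mod 53)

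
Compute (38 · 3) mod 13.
Reduce the factors first: 38 ≡ 12 (mod 13), so 38 · 3 ≡ 12 · 3 (mod 13). 12 · 3 = 36. Dividing by 13: 36 = 2·13 + 10. So (38 · 3) mod 13 = 10.

Final answer: 10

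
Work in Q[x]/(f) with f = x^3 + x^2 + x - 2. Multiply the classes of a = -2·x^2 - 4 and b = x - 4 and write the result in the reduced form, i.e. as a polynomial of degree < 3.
First multiply in Q[x] without reducing: a · b = -2·x^3 + 8·x^2 - 4·x + 16. Now divide by f(x) = x^3 + x^2 + x - 2, eliminating the leading term at each step:
  leading term -2·x^3: subtract (-2)·f(x) = -2·x^3 - 2·x^2 - 2·x + 4, leaving 10·x^2 - 2·x + 12
The degree is now < 3, so this is the remainder. Hence a · b ≡ 10·x^2 - 2·x + 12 in Q[x]/(f).

Final answer: a · b ≡ 10·x^2 - 2·x + 12 (mod f(x))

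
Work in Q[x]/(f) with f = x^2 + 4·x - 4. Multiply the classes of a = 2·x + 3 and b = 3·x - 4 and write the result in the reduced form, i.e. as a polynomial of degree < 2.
a · b ≡ 12 - 23·x (mod f(x))

First multiply in Q[x] without reducing: a · b = 6·x^2 + x - 12. Now divide by f(x) = x^2 + 4·x - 4, eliminating the leading term at each step:
  leading term 6·x^2: subtract (6)·f(x) = 6·x^2 + 24·x - 24, leaving 12 - 23·x
The degree is now < 2, so this is the remainder. Hence a · b ≡ 12 - 23·x in Q[x]/(f).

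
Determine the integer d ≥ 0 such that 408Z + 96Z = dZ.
In the PID Z, (a, b) is generated by gcd(a, b). Compute gcd(408, 96) with the extended Euclidean algorithm, tracking rows (r, s, t) with s·408 + t·96 = r:
  row A: (408, 1, 0)   [1·408 + 0·96 = 408]
  row B: (96, 0, 1)   [0·408 + 1·96 = 96]
  408 = 4·96 + 24   → row C = row A − 4·row B = (24, 1, −4)   [check: 1·408 − 4·96 = 24]
  96 = 4·24 + 0   → remainder 0, stop. gcd = 24 (last nonzero row C).
So gcd(408, 96) = 24, with Bézout identity 1·408 − 4·96 = 24. Containment (⊇): the Bézout identity exhibits 24 as an element of (408, 96), giving (24) ⊆ (408, 96). Containment (⊆): since 24 | 408 and 24 | 96 (408 = 24·17, 96 = 24·4), every Z-linear combination of 408 and 96 is divisible by 24, so (408, 96) ⊆ (24). Therefore (408, 96) = (24), d = 24.

Final answer: (408, 96) = (24); d = 24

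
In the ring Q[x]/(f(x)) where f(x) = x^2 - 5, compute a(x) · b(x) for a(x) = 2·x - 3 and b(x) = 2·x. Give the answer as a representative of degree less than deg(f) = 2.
a · b ≡ 20 - 6·x (mod f(x))

First multiply in Q[x] without reducing: a · b = 4·x^2 - 6·x. Now divide by f(x) = x^2 - 5, eliminating the leading term at each step:
  leading term 4·x^2: subtract (4)·f(x) = 4·x^2 - 20, leaving 20 - 6·x
The degree is now < 2, so this is the remainder. Hence a · b ≡ 20 - 6·x in Q[x]/(f).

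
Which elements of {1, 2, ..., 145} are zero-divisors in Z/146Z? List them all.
An element a ∈ Z/146Z (with a ≠ 0) is a zero-divisor iff gcd(a, 146) > 1 (because a is a unit precisely when gcd(a, n) = 1, and in Z/nZ every nonzero, non-unit element is a zero-divisor). Scan a = 1, ..., 145 and keep those with gcd(a, 146) > 1:
  gcd(2, 146) = 2, gcd(4, 146) = 2, gcd(6, 146) = 2, gcd(8, 146) = 2, gcd(10, 146) = 2, gcd(12, 146) = 2, gcd(14, 146) = 2, gcd(16, 146) = 2, gcd(18, 146) = 2, gcd(20, 146) = 2, gcd(22, 146) = 2, gcd(24, 146) = 2, gcd(26, 146) = 2, gcd(28, 146) = 2, gcd(30, 146) = 2, gcd(32, 146) = 2, gcd(34, 146) = 2, gcd(36, 146) = 2, gcd(38, 146) = 2, gcd(40, 146) = 2, gcd(42, 146) = 2, gcd(44, 146) = 2, gcd(46, 146) = 2, gcd(48, 146) = 2, gcd(50, 146) = 2, gcd(52, 146) = 2, gcd(54, 146) = 2, gcd(56, 146) = 2, gcd(58, 146) = 2, gcd(60, 146) = 2, gcd(62, 146) = 2, gcd(64, 146) = 2, gcd(66, 146) = 2, gcd(68, 146) = 2, gcd(70, 146) = 2, gcd(72, 146) = 2, gcd(73, 146) = 73, gcd(74, 146) = 2, gcd(76, 146) = 2, gcd(78, 146) = 2, gcd(80, 146) = 2, gcd(82, 146) = 2, gcd(84, 146) = 2, gcd(86, 146) = 2, gcd(88, 146) = 2, gcd(90, 146) = 2, gcd(92, 146) = 2, gcd(94, 146) = 2, gcd(96, 146) = 2, gcd(98, 146) = 2, gcd(100, 146) = 2, gcd(102, 146) = 2, gcd(104, 146) = 2, gcd(106, 146) = 2, gcd(108, 146) = 2, gcd(110, 146) = 2, gcd(112, 146) = 2, gcd(114, 146) = 2, gcd(116, 146) = 2, gcd(118, 146) = 2, gcd(120, 146) = 2, gcd(122, 146) = 2, gcd(124, 146) = 2, gcd(126, 146) = 2, gcd(128, 146) = 2, gcd(130, 146) = 2, gcd(132, 146) = 2, gcd(134, 146) = 2, gcd(136, 146) = 2, gcd(138, 146) = 2, gcd(140, 146) = 2, gcd(142, 146) = 2, gcd(144, 146) = 2.
All other a ∈ {1, ..., 145} have gcd(a, 146) = 1 and are units. So the nonzero zero-divisors are exactly the 73 values of a appearing in this scan.

Final answer: nonzero zero-divisors of Z/146Z = {2, 4, 6, 8, 10, 12, 14, 16, 18, 20, 22, 24, 26, 28, 30, 32, 34, 36, 38, 40, 42, 44, 46, 48, 50, 52, 54, 56, 58, 60, 62, 64, 66, 68, 70, 72, 73, 74, 76, 78, 80, 82, 84, 86, 88, 90, 92, 94, 96, 98, 100, 102, 104, 106, 108, 110, 112, 114, 116, 118, 120, 122, 124, 126, 128, 130, 132, 134, 136, 138, 140, 142, 144}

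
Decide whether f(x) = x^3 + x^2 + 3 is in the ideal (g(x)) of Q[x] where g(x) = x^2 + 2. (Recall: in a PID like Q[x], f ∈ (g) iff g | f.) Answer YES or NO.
In Q[x] the ideal (g) consists of all multiples of g, so f ∈ (g) iff g | f, i.e. iff the remainder of f on division by g is 0. Divide f by g (g is monic, so eliminate the leading term of the running remainder at each step):
  leading term x^3: subtract (x)·g(x) = x^3 + 2·x, leaving x^2 - 2·x + 3
  leading term x^2: subtract (1)·g(x) = x^2 + 2, leaving 1 - 2·x
The remainder r(x) = 1 - 2·x ≠ 0 (and deg r < deg g), so g ∤ f, i.e. f ∉ (g).

Final answer: NO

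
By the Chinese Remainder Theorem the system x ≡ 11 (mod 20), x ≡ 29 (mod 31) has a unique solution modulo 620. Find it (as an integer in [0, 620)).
The moduli 20, 31 are pairwise coprime, so by the CRT there is a unique solution mod 20·31 = 620.
Solve by successive substitution. Start with x ≡ 11 (mod 20).
  Combine with x ≡ 29 (mod 31): write x = 11 + 20·t and require 11 + 20·t ≡ 29 (mod 31), i.e. 20·t ≡ 29 − 11 ≡ 18 (mod 31). Since 20^(−1) ≡ 14 (mod 31), t ≡ 14·18 ≡ 4 (mod 31). So x ≡ 11 + 20·4 = 91 (mod 620).
Unique solution in [0, 620): x = 91.

Final answer: x ≡ 91 (mod 620); the representative in [0, 620) is 91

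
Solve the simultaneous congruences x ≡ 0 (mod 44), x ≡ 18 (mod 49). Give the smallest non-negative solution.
x ≡ 704 (mod 2156); the representative in [0, 2156) is 704

The moduli 44, 49 are pairwise coprime, so by the CRT there is a unique solution mod 44·49 = 2156.
Solve by successive substitution. Start with x ≡ 0 (mod 44).
  Combine with x ≡ 18 (mod 49): write x = 44·t and require 44·t ≡ 18 (mod 49). Since 44^(−1) ≡ 39 (mod 49), t ≡ 39·18 ≡ 16 (mod 49). So x ≡ 44·16 = 704 (mod 2156).
Unique solution in [0, 2156): x = 704.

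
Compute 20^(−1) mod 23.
Apply the extended Euclidean algorithm to (23, 20), tracking rows (r, s, t) with s·23 + t·20 = r. Each division r_prev = q·r_cur + r_new produces the new row as (previous row) − q·(current row):
  row A: (23, 1, 0)   [1·23 + 0·20 = 23]
  row B: (20, 0, 1)   [0·23 + 1·20 = 20]
  23 = 1·20 + 3   → row C = row A − 1·row B = (3, 1, −1)   [check: 1·23 − 1·20 = 3]
  20 = 6·3 + 2   → row D = row B − 6·row C = (2, −6, 7)   [check: −6·23 + 7·20 = 2]
  3 = 1·2 + 1   → row E = row C − 1·row D = (1, 7, −8)   [check: 7·23 − 8·20 = 1]
  2 = 2·1 + 0   → remainder 0, stop. gcd = 1 (last nonzero row E).
The gcd is 1, so 20 is invertible mod 23. The last nonzero row gives 7·23 − 8·20 = 1, so t = −8. So 20^(−1) ≡ −8 ≡ 15 (mod 23). Verify: 20 · 15 = 300 ≡ 1 (mod 23). ✓

Final answer: 20^(−1) ≡ 15 (mod 23)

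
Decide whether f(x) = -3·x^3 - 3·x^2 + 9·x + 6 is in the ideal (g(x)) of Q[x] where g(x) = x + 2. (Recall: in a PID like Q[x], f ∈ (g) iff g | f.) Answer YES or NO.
In Q[x] the ideal (g) consists of all multiples of g, so f ∈ (g) iff g | f, i.e. iff the remainder of f on division by g is 0. Divide f by g (g is monic, so eliminate the leading term of the running remainder at each step):
  leading term -3·x^3: subtract (-3·x^2)·g(x) = -3·x^3 - 6·x^2, leaving 3·x^2 + 9·x + 6
  leading term 3·x^2: subtract (3·x)·g(x) = 3·x^2 + 6·x, leaving 3·x + 6
  leading term 3·x: subtract (3)·g(x) = 3·x + 6, leaving 0
The remainder is 0, so f(x) = g(x) · h(x) with h(x) = -3·x^2 + 3·x + 3. Hence g | f, i.e. f ∈ (g).

Final answer: YES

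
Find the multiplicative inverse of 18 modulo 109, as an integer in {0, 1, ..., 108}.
Apply the extended Euclidean algorithm to (109, 18), tracking rows (r, s, t) with s·109 + t·18 = r. Each division r_prev = q·r_cur + r_new produces the new row as (previous row) − q·(current row):
  row A: (109, 1, 0)   [1·109 + 0·18 = 109]
  row B: (18, 0, 1)   [0·109 + 1·18 = 18]
  109 = 6·18 + 1   → row C = row A − 6·row B = (1, 1, −6)   [check: 1·109 − 6·18 = 1]
  18 = 18·1 + 0   → remainder 0, stop. gcd = 1 (last nonzero row C).
The gcd is 1, so 18 is invertible mod 109. The last nonzero row gives 1·109 − 6·18 = 1, so t = −6. So 18^(−1) ≡ −6 ≡ 103 (mod 109). Verify: 18 · 103 = 1854 ≡ 1 (mod 109). ✓

Final answer: 18^(−1) ≡ 103 (mod 109)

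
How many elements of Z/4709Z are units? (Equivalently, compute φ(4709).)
An element a ∈ Z/4709Z is a unit iff gcd(a, 4709) = 1, so the number of units is φ(4709). φ is multiplicative, with φ(p^e) = p^e − p^(e−1). Factorise 4709 = 17 · 277. Then
  φ(4709) = (17 − 1) · (277 − 1) = 16 · 276 = 4416.

Final answer: Z/4709Z has φ(4709) = 4416 units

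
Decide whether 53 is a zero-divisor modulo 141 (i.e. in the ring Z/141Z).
NO

gcd(53, 141) = 1, so 53 is a unit in Z/141Z (it has a multiplicative inverse). A unit cannot be a zero-divisor: if 53·b ≡ 0 then multiplying both sides by 53^(−1) gives b ≡ 0. So 53 is not a zero-divisor.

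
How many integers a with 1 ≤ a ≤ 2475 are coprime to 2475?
1200

The number of a ∈ {1, ..., 2475} with gcd(a, 2475) = 1 is by definition Euler's totient φ(2475). φ is multiplicative, with φ(p^e) = p^e − p^(e−1). Factorise 2475 = 3^2 · 5^2 · 11. Then
  φ(2475) = (3^2 − 3^1) · (5^2 − 5^1) · (11 − 1) = 6 · 20 · 10 = 1200.
So there are 1200 such integers.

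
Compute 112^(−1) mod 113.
112^(−1) ≡ 112 (mod 113)

Apply the extended Euclidean algorithm to (113, 112), tracking rows (r, s, t) with s·113 + t·112 = r. Each division r_prev = q·r_cur + r_new produces the new row as (previous row) − q·(current row):
  row A: (113, 1, 0)   [1·113 + 0·112 = 113]
  row B: (112, 0, 1)   [0·113 + 1·112 = 112]
  113 = 1·112 + 1   → row C = row A − 1·row B = (1, 1, −1)   [check: 1·113 − 1·112 = 1]
  112 = 112·1 + 0   → remainder 0, stop. gcd = 1 (last nonzero row C).
The gcd is 1, so 112 is invertible mod 113. The last nonzero row gives 1·113 − 1·112 = 1, so t = −1. So 112^(−1) ≡ −1 ≡ 112 (mod 113). Verify: 112 · 112 = 12544 ≡ 1 (mod 113). ✓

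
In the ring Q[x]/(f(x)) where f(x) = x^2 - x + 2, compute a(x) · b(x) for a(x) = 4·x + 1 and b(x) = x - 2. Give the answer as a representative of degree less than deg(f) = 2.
First multiply in Q[x] without reducing: a · b = 4·x^2 - 7·x - 2. Now divide by f(x) = x^2 - x + 2, eliminating the leading term at each step:
  leading term 4·x^2: subtract (4)·f(x) = 4·x^2 - 4·x + 8, leaving -3·x - 10
The degree is now < 2, so this is the remainder. Hence a · b ≡ -3·x - 10 in Q[x]/(f).

Final answer: a · b ≡ -3·x - 10 (mod f(x))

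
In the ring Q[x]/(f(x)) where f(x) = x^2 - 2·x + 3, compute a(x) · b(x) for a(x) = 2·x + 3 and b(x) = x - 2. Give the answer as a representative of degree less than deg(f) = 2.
First multiply in Q[x] without reducing: a · b = 2·x^2 - x - 6. Now divide by f(x) = x^2 - 2·x + 3, eliminating the leading term at each step:
  leading term 2·x^2: subtract (2)·f(x) = 2·x^2 - 4·x + 6, leaving 3·x - 12
The degree is now < 2, so this is the remainder. Hence a · b ≡ 3·x - 12 in Q[x]/(f).

Final answer: a · b ≡ 3·x - 12 (mod f(x))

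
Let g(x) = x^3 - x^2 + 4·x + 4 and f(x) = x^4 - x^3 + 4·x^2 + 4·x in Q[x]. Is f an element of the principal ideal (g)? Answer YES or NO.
In Q[x] the ideal (g) consists of all multiples of g, so f ∈ (g) iff g | f, i.e. iff the remainder of f on division by g is 0. Divide f by g (g is monic, so eliminate the leading term of the running remainder at each step):
  leading term x^4: subtract (x)·g(x) = x^4 - x^3 + 4·x^2 + 4·x, leaving 0
The remainder is 0, so f(x) = g(x) · h(x) with h(x) = x. Hence g | f, i.e. f ∈ (g).

Final answer: YES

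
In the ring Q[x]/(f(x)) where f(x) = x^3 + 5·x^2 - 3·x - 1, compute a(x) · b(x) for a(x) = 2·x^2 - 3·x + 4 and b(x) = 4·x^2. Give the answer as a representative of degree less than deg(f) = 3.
a · b ≡ 300·x^2 - 148·x - 52 (mod f(x))

First multiply in Q[x] without reducing: a · b = 8·x^4 - 12·x^3 + 16·x^2. Now divide by f(x) = x^3 + 5·x^2 - 3·x - 1, eliminating the leading term at each step:
  leading term 8·x^4: subtract (8·x)·f(x) = 8·x^4 + 40·x^3 - 24·x^2 - 8·x, leaving -52·x^3 + 40·x^2 + 8·x
  leading term -52·x^3: subtract (-52)·f(x) = -52·x^3 - 260·x^2 + 156·x + 52, leaving 300·x^2 - 148·x - 52
The degree is now < 3, so this is the remainder. Hence a · b ≡ 300·x^2 - 148·x - 52 in Q[x]/(f).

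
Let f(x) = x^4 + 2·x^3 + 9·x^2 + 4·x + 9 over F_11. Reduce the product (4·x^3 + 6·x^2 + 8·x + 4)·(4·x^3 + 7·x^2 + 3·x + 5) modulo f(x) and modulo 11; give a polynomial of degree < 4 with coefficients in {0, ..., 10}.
Multiply as integer polynomials: a · b = 16·x^6 + 52·x^5 + 86·x^4 + 110·x^3 + 82·x^2 + 52·x + 20. Reducing coefficients mod 11: a · b ≡ 5·x^6 + 8·x^5 + 9·x^4 + 5·x^2 + 8·x + 9. Now divide by f(x) = x^4 + 2·x^3 + 9·x^2 + 4·x + 9 in F_11[x], eliminating the leading term at each step:
  leading term 5·x^6: subtract (5·x^2)·f(x) = 5·x^6 + 10·x^5 + x^4 + 9·x^3 + x^2, leaving 9·x^5 + 8·x^4 + 2·x^3 + 4·x^2 + 8·x + 9 (coefficients mod 11)
  leading term 9·x^5: subtract (9·x)·f(x) = 9·x^5 + 7·x^4 + 4·x^3 + 3·x^2 + 4·x, leaving x^4 + 9·x^3 + x^2 + 4·x + 9 (coefficients mod 11)
  leading term x^4: subtract (1)·f(x) = x^4 + 2·x^3 + 9·x^2 + 4·x + 9, leaving 7·x^3 + 3·x^2 (coefficients mod 11)
The degree is now < 4, so this is the remainder. Hence a · b ≡ 7·x^3 + 3·x^2 in F_11[x]/(f).

Final answer: a · b ≡ 7·x^3 + 3·x^2 (mod f(x))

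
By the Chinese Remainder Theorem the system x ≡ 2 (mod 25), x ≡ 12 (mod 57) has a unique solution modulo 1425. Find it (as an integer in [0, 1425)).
x ≡ 1152 (mod 1425); the representative in [0, 1425) is 1152

The moduli 25, 57 are pairwise coprime, so by the CRT there is a unique solution mod 25·57 = 1425.
Solve by successive substitution. Start with x ≡ 2 (mod 25).
  Combine with x ≡ 12 (mod 57): write x = 2 + 25·t and require 2 + 25·t ≡ 12 (mod 57), i.e. 25·t ≡ 12 − 2 ≡ 10 (mod 57). Since 25^(−1) ≡ 16 (mod 57), t ≡ 16·10 ≡ 46 (mod 57). So x ≡ 2 + 25·46 = 1152 (mod 1425).
Unique solution in [0, 1425): x = 1152.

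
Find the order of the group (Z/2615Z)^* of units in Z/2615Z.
|(Z/2615Z)^*| = 2088

(Z/2615Z)^* consists of the classes a with gcd(a, 2615) = 1, so its order is φ(2615). φ is multiplicative, with φ(p^e) = p^e − p^(e−1). Factorise 2615 = 5 · 523. Then
  φ(2615) = (5 − 1) · (523 − 1) = 4 · 522 = 2088.
Thus |(Z/2615Z)^*| = 2088.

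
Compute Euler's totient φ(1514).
φ is multiplicative, with φ(p^e) = p^e − p^(e−1). Factorise 1514 = 2 · 757. Then
  φ(1514) = (2 − 1) · (757 − 1) = 1 · 756 = 756.

Final answer: φ(1514) = 756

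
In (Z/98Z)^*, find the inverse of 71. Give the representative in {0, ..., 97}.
71^(−1) ≡ 29 (mod 98)

Apply the extended Euclidean algorithm to (98, 71), tracking rows (r, s, t) with s·98 + t·71 = r. Each division r_prev = q·r_cur + r_new produces the new row as (previous row) − q·(current row):
  row A: (98, 1, 0)   [1·98 + 0·71 = 98]
  row B: (71, 0, 1)   [0·98 + 1·71 = 71]
  98 = 1·71 + 27   → row C = row A − 1·row B = (27, 1, −1)   [check: 1·98 − 1·71 = 27]
  71 = 2·27 + 17   → row D = row B − 2·row C = (17, −2, 3)   [check: −2·98 + 3·71 = 17]
  27 = 1·17 + 10   → row E = row C − 1·row D = (10, 3, −4)   [check: 3·98 − 4·71 = 10]
  17 = 1·10 + 7   → row F = row D − 1·row E = (7, −5, 7)   [check: −5·98 + 7·71 = 7]
  10 = 1·7 + 3   → row G = row E − 1·row F = (3, 8, −11)   [check: 8·98 − 11·71 = 3]
  7 = 2·3 + 1   → row H = row F − 2·row G = (1, −21, 29)   [check: −21·98 + 29·71 = 1]
  3 = 3·1 + 0   → remainder 0, stop. gcd = 1 (last nonzero row H).
The gcd is 1, so 71 is invertible mod 98. The last nonzero row gives −21·98 + 29·71 = 1, so t = 29. So 71^(−1) ≡ 29 (mod 98). Verify: 71 · 29 = 2059 ≡ 1 (mod 98). ✓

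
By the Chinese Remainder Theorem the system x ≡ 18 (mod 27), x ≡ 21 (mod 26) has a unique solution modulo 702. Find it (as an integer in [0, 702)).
The moduli 27, 26 are pairwise coprime, so by the CRT there is a unique solution mod 27·26 = 702.
Solve by successive substitution. Start with x ≡ 18 (mod 27).
  Combine with x ≡ 21 (mod 26): write x = 18 + 27·t and require 18 + 27·t ≡ 21 (mod 26), i.e. 27·t ≡ 21 − 18 ≡ 3 (mod 26). Since 27^(−1) ≡ 1 (mod 26) (27 ≡ 1 (mod 26)), t ≡ 1·3 ≡ 3 (mod 26). So x ≡ 18 + 27·3 = 99 (mod 702).
Unique solution in [0, 702): x = 99.

Final answer: x ≡ 99 (mod 702); the representative in [0, 702) is 99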